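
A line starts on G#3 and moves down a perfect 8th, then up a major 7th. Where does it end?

F##3

G#3 down a perfect octave → G#2 (12 semitones).
Up a major seventh from G#2: F##3 (11 semitones up).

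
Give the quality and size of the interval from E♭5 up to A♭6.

perfect 11th

E to A spans four letter names (E-F-G-A), plus an octave, so the interval is some kind of eleventh.
The perfect eleventh spans 17 semitones, and Eb5 to Ab6 is exactly 17 semitones — so this is a perfect eleventh.
(Equivalently, a compound perfect fourth: a perfect fourth plus an octave.)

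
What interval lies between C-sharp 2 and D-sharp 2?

M2

C to D spans two letter names (C-D), so the interval is some kind of second.
Counting semitones, C#2→D#2 is 2, which is the major second.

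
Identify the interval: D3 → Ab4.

D to A spans five letter names (D-E-F-G-A), plus an octave, so the interval is some kind of twelfth.
The perfect twelfth is 19 semitones; here we have 18, one semitone narrower: diminished.
(Equivalently, a compound diminished fifth: a diminished fifth plus an octave.)

diminished twelfth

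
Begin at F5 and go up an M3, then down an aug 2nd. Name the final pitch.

Gb5

F5 up a major third → A5 (4 semitones).
Down an augmented second from A5: Gb5 (3 semitones down).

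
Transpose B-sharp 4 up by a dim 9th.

Counting two letter names plus an octave up from B lands on C.
A diminished ninth is 12 semitones; 12 semitones up from B#4 gives C6.

C 6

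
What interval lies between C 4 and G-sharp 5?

C to G spans five letter names (C-D-E-F-G), plus an octave, so the interval is some kind of twelfth.
C4 to G#5 spans 20 semitones — one semitone wider than the perfect twelfth (19) — giving an augmented twelfth.
(Equivalently, a compound augmented fifth: an augmented fifth plus an octave.)

augmented twelfth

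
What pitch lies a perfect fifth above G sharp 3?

Counting five letter names up from G lands on D.
Moving 7 semitones up from G#3 (the size of a perfect fifth) reaches D#4.

D sharp 4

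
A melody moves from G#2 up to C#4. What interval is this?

perfect eleventh

G to C spans four letter names (G-A-B-C), plus an octave: an eleventh.
The perfect eleventh spans 17 semitones, and G#2 to C#4 is exactly 17 semitones — so this is a perfect eleventh.
(Equivalently, a compound perfect fourth: a perfect fourth plus an octave.)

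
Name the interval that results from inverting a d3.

augmented 6th

The rule of nine gives the new number: 9 − 3 = 6, so a third becomes a sixth.
The quality also flips — diminished becomes augmented — giving an augmented sixth.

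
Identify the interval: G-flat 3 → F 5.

major fourteenth

G to F spans seven letter names (G-A-B-C-D-E-F), plus an octave — that makes it a fourteenth of some quality.
Counting semitones, Gb3→F5 is 23, which is the major fourteenth.
(Equivalently, a compound major seventh: a major seventh plus an octave.)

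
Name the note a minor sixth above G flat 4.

E double-flat 5

Counting six letter names up from G lands on E.
A minor sixth is 8 semitones; 8 semitones up from Gb4 gives Ebb5.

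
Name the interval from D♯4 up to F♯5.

minor tenth

D to F spans three letter names (D-E-F), plus an octave, so the interval is some kind of tenth.
At 15 semitones, D#4→F#5 falls one short of a major tenth: minor.
(Equivalently, a compound minor third: a minor third plus an octave.)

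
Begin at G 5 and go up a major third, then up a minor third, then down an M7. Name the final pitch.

G5 up a major third → B5 (4 semitones).
A minor third up from B5 is D6.
A major seventh down from D6 is Eb5.

E flat 5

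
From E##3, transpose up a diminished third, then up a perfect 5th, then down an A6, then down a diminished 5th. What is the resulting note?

B2

Up a diminished third from E##3: G#3 (2 semitones up).
G#3 up a perfect fifth → D#4 (7 semitones).
An augmented sixth down from D#4 is F3.
F3 down a diminished fifth → B2 (6 semitones).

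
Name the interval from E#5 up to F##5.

E to F spans two letter names (E-F): a second.
Counting semitones, E#5→F##5 is 2, which is the major second.

major second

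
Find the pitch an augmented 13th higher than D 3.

B sharp 4

Counting six letter names plus an octave up from D lands on B.
Moving 22 semitones up from D3 (the size of an augmented thirteenth) reaches B#4.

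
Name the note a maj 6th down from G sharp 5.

B 4

Six letter names down from G: B.
A major sixth spans 9 semitones, so from G#5 the target pitch is B4.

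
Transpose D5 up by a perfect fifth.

Counting five letter names up from D lands on A.
A perfect fifth is 7 semitones; 7 semitones up from D5 gives A5.

A5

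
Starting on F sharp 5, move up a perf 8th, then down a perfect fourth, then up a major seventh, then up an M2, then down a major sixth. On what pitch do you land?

F#5 up a perfect octave → F#6 (12 semitones).
A perfect fourth down from F#6 is C#6.
Up a major seventh from C#6: B#6 (11 semitones up).
A major second up from B#6 is C##7.
C##7 down a major sixth → E#6 (9 semitones).

E sharp 6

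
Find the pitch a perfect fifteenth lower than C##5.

A fifteenth keeps the letter name C, two octaves down from C.
Moving 24 semitones down from C##5 (the size of a perfect fifteenth) reaches C##3.

C##3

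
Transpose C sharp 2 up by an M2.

Counting two letter names up from C lands on D.
A major second is 2 semitones; 2 semitones up from C#2 gives D#2.

D sharp 2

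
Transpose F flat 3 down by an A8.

F double-flat 2

For an octave the letter name doesn't change: still F, an octave down.
Moving 13 semitones down from Fb3 (the size of an augmented octave) reaches Fbb2.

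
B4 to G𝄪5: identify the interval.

augmented 6th

B to G spans six letter names (B-C-D-E-F-G) — that makes it a sixth of some quality.
The major sixth is 9 semitones; here we have 10, one semitone wider: augmented.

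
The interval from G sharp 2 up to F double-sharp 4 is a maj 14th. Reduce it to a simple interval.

Each octave removed subtracts seven from the number: 14 − 7 = 7.
That makes a major fourteenth a compound major seventh — an octave plus a major seventh.

major 7th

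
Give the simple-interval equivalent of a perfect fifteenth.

P8

Each octave removed subtracts seven from the number: 15 − 7 = 8.
Quality carries through unchanged, so the simple form is a perfect octave.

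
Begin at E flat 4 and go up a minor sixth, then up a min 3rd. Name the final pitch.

Eb4 up a minor sixth → Cb5 (8 semitones).
Cb5 up a minor third → Ebb5 (3 semitones).

E double-flat 5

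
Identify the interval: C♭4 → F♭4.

C to F spans four letter names (C-D-E-F): a fourth.
Counting semitones, Cb4→Fb4 is 5, which is the perfect fourth.

perfect fourth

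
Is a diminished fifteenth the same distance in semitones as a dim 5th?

No

23 semitones (diminished fifteenth) vs 6 semitones (diminished fifth): not equal.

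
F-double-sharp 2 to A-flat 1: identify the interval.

Descending from F##2 to Ab1 is the same interval as ascending Ab1 to F##2.
A to F spans six letter names (A-B-C-D-E-F) — that makes it a sixth of some quality.
Ab1 to F##2 spans 11 semitones — two semitones wider than the major sixth (9) — giving a doubly augmented sixth.

doubly augmented sixth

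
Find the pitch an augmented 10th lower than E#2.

Counting three letter names plus an octave down from E lands on C.
An augmented tenth is 17 semitones; 17 semitones down from E#2 gives C1.

C1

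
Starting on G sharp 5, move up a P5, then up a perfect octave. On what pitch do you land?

D sharp 7

G#5 up a perfect fifth → D#6 (7 semitones).
A perfect octave up from D#6 is D#7.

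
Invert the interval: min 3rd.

Inverted interval numbers add to nine, so a third pairs with a sixth (3 + 6 = 9).
The quality also flips — minor becomes major — giving a major sixth.

M6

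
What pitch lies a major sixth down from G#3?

Counting six letter names down from G lands on B.
Moving 9 semitones down from G#3 (the size of a major sixth) reaches B2.

B2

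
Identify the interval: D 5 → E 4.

m7

Descending from D5 to E4 is the same interval as ascending E4 to D5.
E to D spans seven letter names (E-F-G-A-B-C-D) — that makes it a seventh of some quality.
A major seventh would be 11 semitones, but E4 to D5 is 10 — one semitone narrower, making it a minor seventh.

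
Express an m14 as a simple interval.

minor seventh

Subtracting seven from the interval number removes an octave: 14 − 7 = 7.
That makes a minor fourteenth a compound minor seventh — an octave plus a minor seventh.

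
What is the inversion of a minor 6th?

Inverted interval numbers add to nine, so a sixth pairs with a third (6 + 3 = 9).
The quality also flips — minor becomes major — giving a major third.

major 3rd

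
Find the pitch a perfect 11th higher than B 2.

E 4

Counting four letter names plus an octave up from B lands on E.
Moving 17 semitones up from B2 (the size of a perfect eleventh) reaches E4.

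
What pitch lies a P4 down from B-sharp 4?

Counting four letter names down from B lands on F.
A perfect fourth spans 5 semitones, so from B#4 the target pitch is F##4.

F-double-sharp 4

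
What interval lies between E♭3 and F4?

major 9th

E to F spans two letter names (E-F), plus an octave — that makes it a ninth of some quality.
Counting semitones, Eb3→F4 is 14, which is the major ninth.
(Equivalently, a compound major second: a major second plus an octave.)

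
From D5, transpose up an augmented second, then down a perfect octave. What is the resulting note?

E#4

Up an augmented second from D5: E#5 (3 semitones up).
Down a perfect octave from E#5: E#4 (12 semitones down).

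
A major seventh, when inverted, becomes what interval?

m2

The rule of nine gives the new number: 9 − 7 = 2, so a seventh becomes a second.
The quality also flips — major becomes minor — giving a minor second.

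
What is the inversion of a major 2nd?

Inverted interval numbers add to nine, so a second pairs with a seventh (2 + 7 = 9).
The quality also flips — major becomes minor — giving a minor seventh.

minor seventh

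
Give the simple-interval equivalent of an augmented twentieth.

Take out 2 octaves (14 from the number): 20 − 14 = 6.
So an augmented twentieth is 2 octaves plus an augmented sixth. The quality is unchanged.

augmented 6th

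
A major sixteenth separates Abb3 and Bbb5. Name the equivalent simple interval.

Each octave removed subtracts seven from the number: 16 − 14 = 2.
That makes a major sixteenth a compound major second — 2 octaves plus a major second.

major 2nd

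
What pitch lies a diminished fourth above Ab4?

Dbb5

Four letter names up from A: D.
A diminished fourth spans 4 semitones, so from Ab4 the target pitch is Dbb5.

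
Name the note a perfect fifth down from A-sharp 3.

Counting five letter names down from A lands on D.
Moving 7 semitones down from A#3 (the size of a perfect fifth) reaches D#3.

D-sharp 3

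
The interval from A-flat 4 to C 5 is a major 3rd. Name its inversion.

minor sixth

Interval numbers invert to sum to nine: 3 + 6 = 9, so a third inverts to a sixth.
Quality inverts too: major becomes minor. That makes the inversion a minor sixth.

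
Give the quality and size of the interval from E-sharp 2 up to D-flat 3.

dd7

E to D spans seven letter names (E-F-G-A-B-C-D), so the interval is some kind of seventh.
E#2 to Db3 spans 8 semitones — three semitones narrower than the major seventh (11) — giving a doubly diminished seventh.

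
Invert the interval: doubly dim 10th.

doubly augmented 6th

First reduce the compound doubly diminished tenth to its simple form, a doubly diminished third.
Inverted interval numbers add to nine, so a third pairs with a sixth (3 + 6 = 9).
Quality inverts too: doubly diminished becomes doubly augmented. That makes the inversion a doubly augmented sixth.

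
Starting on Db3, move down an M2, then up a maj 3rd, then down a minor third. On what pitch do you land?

C3

Db3 down a major second → Cb3 (2 semitones).
A major third up from Cb3 is Eb3.
Eb3 down a minor third → C3 (3 semitones).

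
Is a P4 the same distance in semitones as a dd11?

5 semitones (perfect fourth) vs 15 semitones (doubly diminished eleventh): not equal.

No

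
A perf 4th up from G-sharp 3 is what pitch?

C-sharp 4

Four letter names up from G: C.
A perfect fourth is 5 semitones; 5 semitones up from G#3 gives C#4.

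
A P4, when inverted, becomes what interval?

perfect fifth

The rule of nine gives the new number: 9 − 4 = 5, so a fourth becomes a fifth.
Quality inverts too: perfect stays perfect. That makes the inversion a perfect fifth.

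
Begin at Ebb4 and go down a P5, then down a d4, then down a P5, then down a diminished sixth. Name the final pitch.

Ebb4 down a perfect fifth → Abb3 (7 semitones).
Down a diminished fourth from Abb3: Eb3 (4 semitones down).
Down a perfect fifth from Eb3: Ab2 (7 semitones down).
A diminished sixth down from Ab2 is C#2.

C#2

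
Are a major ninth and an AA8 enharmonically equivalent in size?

Yes

A major ninth spans 14 semitones, and a doubly augmented octave also spans 14 semitones — they're enharmonic.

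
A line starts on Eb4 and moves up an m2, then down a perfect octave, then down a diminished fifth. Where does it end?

Up a minor second from Eb4: Fb4 (1 semitone up).
Down a perfect octave from Fb4: Fb3 (12 semitones down).
Fb3 down a diminished fifth → Bb2 (6 semitones).

Bb2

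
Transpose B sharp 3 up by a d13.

G 5

The thirteenth's letter: B up six letter names plus an octave → G.
A diminished thirteenth is 19 semitones; 19 semitones up from B#3 gives G5.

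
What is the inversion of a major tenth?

minor 6th

First reduce the compound major tenth to its simple form, a major third.
The rule of nine gives the new number: 9 − 3 = 6, so a third becomes a sixth.
And major becomes minor under inversion, so we get a minor sixth.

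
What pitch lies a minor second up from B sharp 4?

Two letter names up from B: C.
A minor second spans 1 semitone, so from B#4 the target pitch is C#5.

C sharp 5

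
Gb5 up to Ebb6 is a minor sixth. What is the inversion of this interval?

Inverted interval numbers add to nine, so a sixth pairs with a third (6 + 3 = 9).
And minor becomes major under inversion, so we get a major third.

major 3rd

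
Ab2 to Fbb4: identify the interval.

A to F spans six letter names (A-B-C-D-E-F), plus an octave: a thirteenth.
The major thirteenth is 21 semitones; here we have 19, two semitones narrower: diminished.
(Equivalently, a compound diminished sixth: a diminished sixth plus an octave.)

diminished thirteenth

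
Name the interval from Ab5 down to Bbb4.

Descending from Ab5 to Bbb4 is the same interval as ascending Bbb4 to Ab5.
B to A spans seven letter names (B-C-D-E-F-G-A), so the interval is some kind of seventh.
Bbb4 to Ab5 is 11 semitones, matching the major seventh exactly, so the quality is major.

major seventh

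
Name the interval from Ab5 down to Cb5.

Descending from Ab5 to Cb5 is the same interval as ascending Cb5 to Ab5.
C to A spans six letter names (C-D-E-F-G-A) — that makes it a sixth of some quality.
Counting semitones, Cb5→Ab5 is 9, which is the major sixth.

major sixth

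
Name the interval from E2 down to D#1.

Descending from E2 to D#1 is the same interval as ascending D#1 to E2.
D to E spans two letter names (D-E), plus an octave — that makes it a ninth of some quality.
A major ninth would be 14 semitones, but D#1 to E2 is 13 — one semitone narrower, making it a minor ninth.
(Equivalently, a compound minor second: a minor second plus an octave.)

minor 9th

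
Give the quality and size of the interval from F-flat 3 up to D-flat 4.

F to D spans six letter names (F-G-A-B-C-D) — that makes it a sixth of some quality.
The major sixth spans 9 semitones, and Fb3 to Db4 is exactly 9 semitones — so this is a major sixth.

M6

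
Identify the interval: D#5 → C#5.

major second

Descending from D#5 to C#5 is the same interval as ascending C#5 to D#5.
C to D spans two letter names (C-D): a second.
The major second spans 2 semitones, and C#5 to D#5 is exactly 2 semitones — so this is a major second.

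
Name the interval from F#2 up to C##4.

F to C spans five letter names (F-G-A-B-C), plus an octave: a twelfth.
The perfect twelfth is 19 semitones; here we have 20, one semitone wider: augmented.
(Equivalently, a compound augmented fifth: an augmented fifth plus an octave.)

augmented twelfth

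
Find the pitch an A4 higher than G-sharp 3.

C-double-sharp 4

Counting four letter names up from G lands on C.
Moving 6 semitones up from G#3 (the size of an augmented fourth) reaches C##4.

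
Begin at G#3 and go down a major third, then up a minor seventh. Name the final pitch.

G#3 down a major third → E3 (4 semitones).
A minor seventh up from E3 is D4.

D4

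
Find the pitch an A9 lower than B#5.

A4

Two letters down from B (plus an octave) reaches A.
An augmented ninth spans 15 semitones, so from B#5 the target pitch is A4.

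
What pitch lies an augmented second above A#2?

B##2

The second takes the letter from A up to B.
An augmented second is 3 semitones; 3 semitones up from A#2 gives B##2.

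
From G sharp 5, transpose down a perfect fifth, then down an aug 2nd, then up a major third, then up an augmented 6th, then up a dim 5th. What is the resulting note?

G#5 down a perfect fifth → C#5 (7 semitones).
Down an augmented second from C#5: Bb4 (3 semitones down).
Bb4 up a major third → D5 (4 semitones).
An augmented sixth up from D5 is B#5.
B#5 up a diminished fifth → F#6 (6 semitones).

F sharp 6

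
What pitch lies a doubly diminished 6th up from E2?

Six letter names up from E: C.
Moving 6 semitones up from E2 (the size of a doubly diminished sixth) reaches Cbb3.

Cbb3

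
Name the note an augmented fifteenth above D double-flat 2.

D flat 4

A fifteenth keeps the letter name D, two octaves up from D.
Moving 25 semitones up from Dbb2 (the size of an augmented fifteenth) reaches Db4.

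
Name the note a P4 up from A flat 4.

The fourth takes the letter from A up to D.
A perfect fourth is 5 semitones; 5 semitones up from Ab4 gives Db5.

D flat 5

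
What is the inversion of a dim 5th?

augmented 4th

Inverted interval numbers add to nine, so a fifth pairs with a fourth (5 + 4 = 9).
The quality also flips — diminished becomes augmented — giving an augmented fourth.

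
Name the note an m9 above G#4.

The ninth's letter: G up two letter names plus an octave → A.
A minor ninth spans 13 semitones, so from G#4 the target pitch is A5.

A5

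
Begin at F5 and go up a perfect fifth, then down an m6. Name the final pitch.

F5 up a perfect fifth → C6 (7 semitones).
A minor sixth down from C6 is E5.

E5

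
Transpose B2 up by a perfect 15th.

For a fifteenth the letter name doesn't change: still B, two octaves up.
A perfect fifteenth spans 24 semitones, so from B2 the target pitch is B4.

B4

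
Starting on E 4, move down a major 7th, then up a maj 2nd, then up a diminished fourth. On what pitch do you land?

A major seventh down from E4 is F3.
Up a major second from F3: G3 (2 semitones up).
G3 up a diminished fourth → Cb4 (4 semitones).

C flat 4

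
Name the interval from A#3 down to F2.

Descending from A#3 to F2 is the same interval as ascending F2 to A#3.
F to A spans three letter names (F-G-A), plus an octave — that makes it a tenth of some quality.
F2 to A#3 spans 17 semitones — one semitone wider than the major tenth (16) — giving an augmented tenth.
(Equivalently, a compound augmented third: an augmented third plus an octave.)

augmented 10th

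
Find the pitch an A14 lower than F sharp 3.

G flat 1

The fourteenth's letter: F down seven letter names plus an octave → G.
An augmented fourteenth spans 24 semitones, so from F#3 the target pitch is Gb1.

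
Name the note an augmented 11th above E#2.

A##3

The eleventh's letter: E up four letter names plus an octave → A.
An augmented eleventh spans 18 semitones, so from E#2 the target pitch is A##3.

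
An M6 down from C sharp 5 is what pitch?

E 4

The sixth takes the letter from C down to E.
A major sixth spans 9 semitones, so from C#5 the target pitch is E4.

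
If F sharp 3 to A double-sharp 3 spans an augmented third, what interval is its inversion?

diminished 6th

Inverted interval numbers add to nine, so a third pairs with a sixth (3 + 6 = 9).
The quality also flips — augmented becomes diminished — giving a diminished sixth.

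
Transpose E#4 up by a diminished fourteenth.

Counting seven letter names plus an octave up from E lands on D.
Moving 21 semitones up from E#4 (the size of a diminished fourteenth) reaches D6.

D6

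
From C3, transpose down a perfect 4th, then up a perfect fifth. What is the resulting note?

C3 down a perfect fourth → G2 (5 semitones).
G2 up a perfect fifth → D3 (7 semitones).

D3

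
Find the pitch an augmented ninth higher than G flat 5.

A 6

Counting two letter names plus an octave up from G lands on A.
Moving 15 semitones up from Gb5 (the size of an augmented ninth) reaches A6.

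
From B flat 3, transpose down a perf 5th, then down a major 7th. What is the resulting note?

F flat 2

Bb3 down a perfect fifth → Eb3 (7 semitones).
Eb3 down a major seventh → Fb2 (11 semitones).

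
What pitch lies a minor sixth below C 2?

E 1

Six letter names down from C: E.
Moving 8 semitones down from C2 (the size of a minor sixth) reaches E1.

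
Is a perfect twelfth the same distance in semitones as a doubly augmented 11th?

Yes

Both span 19 semitones: a perfect twelfth and a doubly augmented eleventh are the same chromatic distance.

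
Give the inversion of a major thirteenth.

First reduce the compound major thirteenth to its simple form, a major sixth.
Interval numbers invert to sum to nine: 6 + 3 = 9, so a sixth inverts to a third.
Quality inverts too: major becomes minor. That makes the inversion a minor third.

m3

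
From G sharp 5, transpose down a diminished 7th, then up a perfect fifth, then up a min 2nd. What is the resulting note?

A diminished seventh down from G#5 is A##4.
A perfect fifth up from A##4 is E##5.
A minor second up from E##5 is F##5.

F double-sharp 5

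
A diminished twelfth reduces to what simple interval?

Each octave removed subtracts seven from the number: 12 − 7 = 5.
That makes a diminished twelfth a compound diminished fifth — an octave plus a diminished fifth.

d5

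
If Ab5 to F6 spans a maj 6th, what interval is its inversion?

The rule of nine gives the new number: 9 − 6 = 3, so a sixth becomes a third.
The quality also flips — major becomes minor — giving a minor third.

m3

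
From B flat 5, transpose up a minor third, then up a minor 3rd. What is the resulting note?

F flat 6

A minor third up from Bb5 is Db6.
Up a minor third from Db6: Fb6 (3 semitones up).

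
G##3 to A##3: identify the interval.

G to A spans two letter names (G-A): a second.
G##3 to A##3 is 2 semitones, matching the major second exactly, so the quality is major.

M2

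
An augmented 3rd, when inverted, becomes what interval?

d6

Interval numbers invert to sum to nine: 3 + 6 = 9, so a third inverts to a sixth.
And augmented becomes diminished under inversion, so we get a diminished sixth.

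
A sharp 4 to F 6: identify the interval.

A to F spans six letter names (A-B-C-D-E-F), plus an octave: a thirteenth.
A#4 to F6 spans 19 semitones — two semitones narrower than the major thirteenth (21) — giving a diminished thirteenth.
(Equivalently, a compound diminished sixth: a diminished sixth plus an octave.)

d13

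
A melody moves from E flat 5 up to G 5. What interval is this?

M3

E to G spans three letter names (E-F-G): a third.
Eb5 to G5 is 4 semitones, matching the major third exactly, so the quality is major.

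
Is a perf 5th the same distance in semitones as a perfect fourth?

No

7 semitones (perfect fifth) vs 5 semitones (perfect fourth): not equal.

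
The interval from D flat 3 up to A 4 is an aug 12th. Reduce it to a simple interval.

augmented fifth

Take out an octave (7 from the number): 12 − 7 = 5.
So an augmented twelfth is an octave plus an augmented fifth. The quality is unchanged.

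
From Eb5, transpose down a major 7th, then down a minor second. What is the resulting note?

Eb5 down a major seventh → Fb4 (11 semitones).
Fb4 down a minor second → Eb4 (1 semitone).

Eb4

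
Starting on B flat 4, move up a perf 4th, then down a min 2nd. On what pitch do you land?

Bb4 up a perfect fourth → Eb5 (5 semitones).
Down a minor second from Eb5: D5 (1 semitone down).

D 5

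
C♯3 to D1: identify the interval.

Descending from C#3 to D1 is the same interval as ascending D1 to C#3.
D to C spans seven letter names (D-E-F-G-A-B-C), plus an octave: a fourteenth.
Counting semitones, D1→C#3 is 23, which is the major fourteenth.
(Equivalently, a compound major seventh: a major seventh plus an octave.)

major 14th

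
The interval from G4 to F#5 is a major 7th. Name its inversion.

minor 2nd

Interval numbers invert to sum to nine: 7 + 2 = 9, so a seventh inverts to a second.
The quality also flips — major becomes minor — giving a minor second.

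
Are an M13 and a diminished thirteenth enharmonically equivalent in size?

No

A major thirteenth spans 21 semitones; a diminished thirteenth spans 19 semitones. They differ by 2.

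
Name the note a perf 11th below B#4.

F##3

Counting four letter names plus an octave down from B lands on F.
A perfect eleventh spans 17 semitones, so from B#4 the target pitch is F##3.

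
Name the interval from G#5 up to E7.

G to E spans six letter names (G-A-B-C-D-E), plus an octave: a thirteenth.
G#5 to E7 is 20 semitones, a half step short of the major thirteenth (21), so this is minor.
(Equivalently, a compound minor sixth: a minor sixth plus an octave.)

m13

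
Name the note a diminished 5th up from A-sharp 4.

E 5

The fifth takes the letter from A up to E.
Moving 6 semitones up from A#4 (the size of a diminished fifth) reaches E5.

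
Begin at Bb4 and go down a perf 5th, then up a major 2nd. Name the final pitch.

F4

A perfect fifth down from Bb4 is Eb4.
Eb4 up a major second → F4 (2 semitones).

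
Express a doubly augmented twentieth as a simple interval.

doubly augmented sixth

Take out 2 octaves (14 from the number): 20 − 14 = 6.
That makes a doubly augmented twentieth a compound doubly augmented sixth — 2 octaves plus a doubly augmented sixth.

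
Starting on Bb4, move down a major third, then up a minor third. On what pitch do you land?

Bb4 down a major third → Gb4 (4 semitones).
A minor third up from Gb4 is Bbb4.

Bbb4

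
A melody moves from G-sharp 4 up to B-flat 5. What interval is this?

G to B spans three letter names (G-A-B), plus an octave — that makes it a tenth of some quality.
G#4 to Bb5 spans 14 semitones — two semitones narrower than the major tenth (16) — giving a diminished tenth.
(Equivalently, a compound diminished third: a diminished third plus an octave.)

d10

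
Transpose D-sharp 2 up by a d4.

G 2

The fourth takes the letter from D up to G.
A diminished fourth is 4 semitones; 4 semitones up from D#2 gives G2.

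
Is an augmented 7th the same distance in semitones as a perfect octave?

An augmented seventh = 12 semitones = a perfect octave; enharmonically equal.

Yes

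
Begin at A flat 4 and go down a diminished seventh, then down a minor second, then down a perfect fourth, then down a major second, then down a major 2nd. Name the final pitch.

C sharp 3

Ab4 down a diminished seventh → B3 (9 semitones).
B3 down a minor second → A#3 (1 semitone).
A perfect fourth down from A#3 is E#3.
A major second down from E#3 is D#3.
A major second down from D#3 is C#3.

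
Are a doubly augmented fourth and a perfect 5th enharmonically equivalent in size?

Yes

A doubly augmented fourth spans 7 semitones, and a perfect fifth also spans 7 semitones — they're enharmonic.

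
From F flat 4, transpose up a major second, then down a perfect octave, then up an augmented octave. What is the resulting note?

A major second up from Fb4 is Gb4.
Gb4 down a perfect octave → Gb3 (12 semitones).
Up an augmented octave from Gb3: G4 (13 semitones up).

G 4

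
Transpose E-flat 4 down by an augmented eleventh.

B-double-flat 2

The eleventh's letter: E down four letter names plus an octave → B.
Moving 18 semitones down from Eb4 (the size of an augmented eleventh) reaches Bbb2.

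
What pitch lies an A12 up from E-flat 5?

B 6

Five letters up from E (plus an octave) reaches B.
An augmented twelfth spans 20 semitones, so from Eb5 the target pitch is B6.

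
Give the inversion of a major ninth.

First reduce the compound major ninth to its simple form, a major second.
The rule of nine gives the new number: 9 − 2 = 7, so a second becomes a seventh.
And major becomes minor under inversion, so we get a minor seventh.

m7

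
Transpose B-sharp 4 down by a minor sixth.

D-double-sharp 4

The sixth takes the letter from B down to D.
Moving 8 semitones down from B#4 (the size of a minor sixth) reaches D##4.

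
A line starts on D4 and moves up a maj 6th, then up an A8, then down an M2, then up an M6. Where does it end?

A major sixth up from D4 is B4.
An augmented octave up from B4 is B#5.
B#5 down a major second → A#5 (2 semitones).
Up a major sixth from A#5: F##6 (9 semitones up).

F##6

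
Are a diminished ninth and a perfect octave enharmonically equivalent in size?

Yes

A diminished ninth spans 12 semitones, and a perfect octave also spans 12 semitones — they're enharmonic.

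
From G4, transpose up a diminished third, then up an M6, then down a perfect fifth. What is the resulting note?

Cb5

A diminished third up from G4 is Bbb4.
Up a major sixth from Bbb4: Gb5 (9 semitones up).
A perfect fifth down from Gb5 is Cb5.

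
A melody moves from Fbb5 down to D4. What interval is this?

doubly diminished tenth

Descending from Fbb5 to D4 is the same interval as ascending D4 to Fbb5.
D to F spans three letter names (D-E-F), plus an octave, so the interval is some kind of tenth.
The major tenth is 16 semitones; here we have 13, three semitones narrower: doubly diminished.
(Equivalently, a compound doubly diminished third: a doubly diminished third plus an octave.)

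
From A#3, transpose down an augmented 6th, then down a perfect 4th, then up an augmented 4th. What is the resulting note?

C#3

A#3 down an augmented sixth → C3 (10 semitones).
Down a perfect fourth from C3: G2 (5 semitones down).
Up an augmented fourth from G2: C#3 (6 semitones up).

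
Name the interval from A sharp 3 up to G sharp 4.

m7

A to G spans seven letter names (A-B-C-D-E-F-G), so the interval is some kind of seventh.
A#3 to G#4 is 10 semitones, a half step short of the major seventh (11), so this is minor.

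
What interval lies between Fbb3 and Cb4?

augmented fifth

F to C spans five letter names (F-G-A-B-C) — that makes it a fifth of some quality.
Fbb3 to Cb4 spans 8 semitones — one semitone wider than the perfect fifth (7) — giving an augmented fifth.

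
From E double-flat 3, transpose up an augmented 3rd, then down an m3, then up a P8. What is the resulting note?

Ebb3 up an augmented third → G3 (5 semitones).
G3 down a minor third → E3 (3 semitones).
E3 up a perfect octave → E4 (12 semitones).

E 4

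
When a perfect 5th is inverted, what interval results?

Interval numbers invert to sum to nine: 5 + 4 = 9, so a fifth inverts to a fourth.
And perfect stays perfect under inversion, so we get a perfect fourth.

perfect 4th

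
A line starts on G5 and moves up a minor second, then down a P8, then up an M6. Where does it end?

A minor second up from G5 is Ab5.
Down a perfect octave from Ab5: Ab4 (12 semitones down).
A major sixth up from Ab4 is F5.

F5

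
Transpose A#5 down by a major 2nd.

G#5

Two letter names down from A: G.
Moving 2 semitones down from A#5 (the size of a major second) reaches G#5.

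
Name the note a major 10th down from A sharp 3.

F sharp 2

Three letters down from A (plus an octave) reaches F.
A major tenth spans 16 semitones, so from A#3 the target pitch is F#2.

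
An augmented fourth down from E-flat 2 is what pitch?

Four letter names down from E: B.
An augmented fourth spans 6 semitones, so from Eb2 the target pitch is Bbb1.

B-double-flat 1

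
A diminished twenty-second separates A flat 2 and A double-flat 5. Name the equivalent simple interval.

Subtracting seven from the interval number removes an octave: 22 − 14 = 8.
So a diminished twenty-second is 2 octaves plus a diminished octave. The quality is unchanged.

diminished octave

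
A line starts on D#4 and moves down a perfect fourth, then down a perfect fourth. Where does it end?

Down a perfect fourth from D#4: A#3 (5 semitones down).
A perfect fourth down from A#3 is E#3.

E#3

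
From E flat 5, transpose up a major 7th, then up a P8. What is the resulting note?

Eb5 up a major seventh → D6 (11 semitones).
Up a perfect octave from D6: D7 (12 semitones up).

D 7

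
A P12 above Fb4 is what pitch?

Cb6

Five letters up from F (plus an octave) reaches C.
A perfect twelfth spans 19 semitones, so from Fb4 the target pitch is Cb6.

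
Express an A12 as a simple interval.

augmented 5th

Subtracting seven from the interval number removes an octave: 12 − 7 = 5.
That makes an augmented twelfth a compound augmented fifth — an octave plus an augmented fifth.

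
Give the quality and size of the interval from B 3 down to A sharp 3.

Descending from B3 to A#3 is the same interval as ascending A#3 to B3.
A to B spans two letter names (A-B): a second.
A major second would be 2 semitones, but A#3 to B3 is 1 — one semitone narrower, making it a minor second.

minor second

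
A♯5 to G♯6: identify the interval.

minor seventh

A to G spans seven letter names (A-B-C-D-E-F-G), so the interval is some kind of seventh.
A#5 to G#6 is 10 semitones, a half step short of the major seventh (11), so this is minor.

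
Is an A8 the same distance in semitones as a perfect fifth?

13 semitones (augmented octave) vs 7 semitones (perfect fifth): not equal.

No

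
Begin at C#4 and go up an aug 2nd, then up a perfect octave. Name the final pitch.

D##5

An augmented second up from C#4 is D##4.
A perfect octave up from D##4 is D##5.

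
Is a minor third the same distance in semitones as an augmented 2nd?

A minor third spans 3 semitones, and an augmented second also spans 3 semitones — they're enharmonic.

Yes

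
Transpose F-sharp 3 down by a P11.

C-sharp 2

The eleventh's letter: F down four letter names plus an octave → C.
A perfect eleventh spans 17 semitones, so from F#3 the target pitch is C#2.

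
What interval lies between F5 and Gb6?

F to G spans two letter names (F-G), plus an octave — that makes it a ninth of some quality.
F5 to Gb6 is 13 semitones, a half step short of the major ninth (14), so this is minor.
(Equivalently, a compound minor second: a minor second plus an octave.)

m9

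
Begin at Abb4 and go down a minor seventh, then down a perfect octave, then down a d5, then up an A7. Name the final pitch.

D#3

Abb4 down a minor seventh → Bbb3 (10 semitones).
Down a perfect octave from Bbb3: Bbb2 (12 semitones down).
Down a diminished fifth from Bbb2: Eb2 (6 semitones down).
Eb2 up an augmented seventh → D#3 (12 semitones).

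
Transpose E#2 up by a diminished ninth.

F3

Counting two letter names plus an octave up from E lands on F.
Moving 12 semitones up from E#2 (the size of a diminished ninth) reaches F3.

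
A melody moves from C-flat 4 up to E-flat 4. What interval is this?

major third

C to E spans three letter names (C-D-E): a third.
Counting semitones, Cb4→Eb4 is 4, which is the major third.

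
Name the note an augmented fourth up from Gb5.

Counting four letter names up from G lands on C.
An augmented fourth is 6 semitones; 6 semitones up from Gb5 gives C6.

C6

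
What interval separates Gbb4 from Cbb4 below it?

P5

Descending from Gbb4 to Cbb4 is the same interval as ascending Cbb4 to Gbb4.
C to G spans five letter names (C-D-E-F-G) — that makes it a fifth of some quality.
Cbb4 to Gbb4 is 7 semitones, matching the perfect fifth exactly, so the quality is perfect.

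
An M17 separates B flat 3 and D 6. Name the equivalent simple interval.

Take out 2 octaves (14 from the number): 17 − 14 = 3.
So a major seventeenth is 2 octaves plus a major third. The quality is unchanged.

M3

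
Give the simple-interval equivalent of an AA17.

doubly augmented 3rd

Each octave removed subtracts seven from the number: 17 − 14 = 3.
So a doubly augmented seventeenth is 2 octaves plus a doubly augmented third. The quality is unchanged.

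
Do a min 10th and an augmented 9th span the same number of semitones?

Yes

Both span 15 semitones: a minor tenth and an augmented ninth are the same chromatic distance.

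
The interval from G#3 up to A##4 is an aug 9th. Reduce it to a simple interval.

augmented second

Subtracting seven from the interval number removes an octave: 9 − 7 = 2.
So an augmented ninth is an octave plus an augmented second. The quality is unchanged.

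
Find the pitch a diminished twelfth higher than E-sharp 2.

Counting five letter names plus an octave up from E lands on B.
Moving 18 semitones up from E#2 (the size of a diminished twelfth) reaches B3.

B 3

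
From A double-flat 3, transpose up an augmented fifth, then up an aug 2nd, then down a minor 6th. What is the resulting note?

A sharp 3

Abb3 up an augmented fifth → Eb4 (8 semitones).
Up an augmented second from Eb4: F#4 (3 semitones up).
Down a minor sixth from F#4: A#3 (8 semitones down).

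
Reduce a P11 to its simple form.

P4

Each octave removed subtracts seven from the number: 11 − 7 = 4.
That makes a perfect eleventh a compound perfect fourth — an octave plus a perfect fourth.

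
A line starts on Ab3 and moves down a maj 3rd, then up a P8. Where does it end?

Fb4

A major third down from Ab3 is Fb3.
Up a perfect octave from Fb3: Fb4 (12 semitones up).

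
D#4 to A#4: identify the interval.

D to A spans five letter names (D-E-F-G-A): a fifth.
The perfect fifth spans 7 semitones, and D#4 to A#4 is exactly 7 semitones — so this is a perfect fifth.

perfect 5th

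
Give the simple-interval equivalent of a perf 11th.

Subtracting seven from the interval number removes an octave: 11 − 7 = 4.
So a perfect eleventh is an octave plus a perfect fourth. The quality is unchanged.

perfect fourth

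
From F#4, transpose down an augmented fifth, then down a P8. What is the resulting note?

Bb2

Down an augmented fifth from F#4: Bb3 (8 semitones down).
A perfect octave down from Bb3 is Bb2.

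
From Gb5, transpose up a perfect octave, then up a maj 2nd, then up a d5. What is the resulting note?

Ebb7

Up a perfect octave from Gb5: Gb6 (12 semitones up).
Gb6 up a major second → Ab6 (2 semitones).
Ab6 up a diminished fifth → Ebb7 (6 semitones).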